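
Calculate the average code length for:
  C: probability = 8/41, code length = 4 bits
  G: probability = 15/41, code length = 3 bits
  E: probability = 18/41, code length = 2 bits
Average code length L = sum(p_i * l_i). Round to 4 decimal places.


Weighted contributions p_i * l_i:
  C: (8/41) * 4 = 32/41
  G: (15/41) * 3 = 45/41
  E: (18/41) * 2 = 36/41
Sum = (32 + 45 + 36)/41 = 113/41

L = 113/41 = 2.7561 bits/symbol


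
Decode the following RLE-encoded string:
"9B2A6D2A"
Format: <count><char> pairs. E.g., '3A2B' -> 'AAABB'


Expanding each <count><char> pair:
  9B -> 'BBBBBBBBB'
  2A -> 'AA'
  6D -> 'DDDDDD'
  2A -> 'AA'

Decoded = BBBBBBBBBAADDDDDDAA


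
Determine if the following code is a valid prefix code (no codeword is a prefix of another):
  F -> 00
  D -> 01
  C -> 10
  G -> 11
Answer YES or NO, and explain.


Checking each pair (does one codeword prefix another?):
  F='00' vs D='01': no prefix
  F='00' vs C='10': no prefix
  F='00' vs G='11': no prefix
  D='01' vs F='00': no prefix
  D='01' vs C='10': no prefix
  D='01' vs G='11': no prefix
  C='10' vs F='00': no prefix
  C='10' vs D='01': no prefix
  C='10' vs G='11': no prefix
  G='11' vs F='00': no prefix
  G='11' vs D='01': no prefix
  G='11' vs C='10': no prefix
No violation found over all pairs.

YES -- this is a valid prefix code. No codeword is a prefix of any other codeword.


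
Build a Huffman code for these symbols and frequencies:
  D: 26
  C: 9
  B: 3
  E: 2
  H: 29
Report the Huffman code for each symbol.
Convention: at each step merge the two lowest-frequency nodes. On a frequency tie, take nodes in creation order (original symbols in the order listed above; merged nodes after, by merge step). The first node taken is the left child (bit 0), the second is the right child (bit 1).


Huffman tree construction:
Step 1: Merge E(2) + B(3) = 5
Step 2: Merge (E+B)(5) + C(9) = 14
Step 3: Merge ((E+B)+C)(14) + D(26) = 40
Step 4: Merge H(29) + (((E+B)+C)+D)(40) = 69
Read each symbol's code off the tree from the root (left child = 0, right child = 1).

Codes:
  D: 11 (length 2)
  C: 101 (length 3)
  B: 1001 (length 4)
  E: 1000 (length 4)
  H: 0 (length 1)
Average code length: 128/69 = 1.8551 bits/symbol


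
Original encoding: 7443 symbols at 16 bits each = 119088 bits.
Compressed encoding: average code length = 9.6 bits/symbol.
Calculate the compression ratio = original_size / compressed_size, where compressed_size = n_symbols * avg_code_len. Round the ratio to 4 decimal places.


original_size = n_symbols * orig_bits = 7443 * 16 = 119088 bits
compressed_size = n_symbols * avg_code_len = 7443 * 9.6 = 71452.8 bits
ratio = original_size / compressed_size = 119088 / 71452.8 = 1.6667

Compression ratio = 1.6667


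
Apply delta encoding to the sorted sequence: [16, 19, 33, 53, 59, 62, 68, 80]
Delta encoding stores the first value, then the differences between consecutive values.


First value: 16
Deltas:
  19 - 16 = 3
  33 - 19 = 14
  53 - 33 = 20
  59 - 53 = 6
  62 - 59 = 3
  68 - 62 = 6
  80 - 68 = 12


Delta encoded: [16, 3, 14, 20, 6, 3, 6, 12]


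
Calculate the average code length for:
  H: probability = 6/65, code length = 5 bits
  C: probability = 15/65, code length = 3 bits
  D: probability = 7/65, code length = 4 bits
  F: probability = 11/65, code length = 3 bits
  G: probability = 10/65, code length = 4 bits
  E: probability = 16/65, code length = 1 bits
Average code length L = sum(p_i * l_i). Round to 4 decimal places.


Weighted contributions p_i * l_i:
  H: (6/65) * 5 = 30/65
  C: (15/65) * 3 = 45/65
  D: (7/65) * 4 = 28/65
  F: (11/65) * 3 = 33/65
  G: (10/65) * 4 = 40/65
  E: (16/65) * 1 = 16/65
Sum = (30 + 45 + 28 + 33 + 40 + 16)/65 = 192/65

L = 192/65 = 2.9538 bits/symbol


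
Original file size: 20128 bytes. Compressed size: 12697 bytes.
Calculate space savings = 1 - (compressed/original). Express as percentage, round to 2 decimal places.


ratio = compressed/original = 12697/20128 = 0.630813
savings = 1 - ratio = 1 - 0.630813 = 0.369187
as a percentage: 0.369187 * 100 = 36.92%

Space savings = 1 - 12697/20128 = 36.92%


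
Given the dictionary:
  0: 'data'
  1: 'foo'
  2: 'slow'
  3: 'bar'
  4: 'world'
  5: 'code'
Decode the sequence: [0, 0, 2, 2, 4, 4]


Look up each index in the dictionary:
  0 -> 'data'
  0 -> 'data'
  2 -> 'slow'
  2 -> 'slow'
  4 -> 'world'
  4 -> 'world'

Decoded: "data data slow slow world world"


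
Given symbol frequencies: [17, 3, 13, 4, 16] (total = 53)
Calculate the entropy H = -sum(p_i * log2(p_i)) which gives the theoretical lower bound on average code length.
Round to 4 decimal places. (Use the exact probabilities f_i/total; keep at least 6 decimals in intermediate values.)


Per-symbol terms -p_i * log2(p_i) with p_i = f_i/53:
  p = 17/53 = 0.320755: log2(p) = -1.640458, -p*log2(p) = 0.526185
  p = 3/53 = 0.056604: log2(p) = -4.142958, -p*log2(p) = 0.234507
  p = 13/53 = 0.245283: log2(p) = -2.027481, -p*log2(p) = 0.497307
  p = 4/53 = 0.075472: log2(p) = -3.727920, -p*log2(p) = 0.281352
  p = 16/53 = 0.301887: log2(p) = -1.727920, -p*log2(p) = 0.521636
H = 0.526185 + 0.234507 + 0.497307 + 0.281352 + 0.521636 = 2.060987

H = 2.061 bits/symbol


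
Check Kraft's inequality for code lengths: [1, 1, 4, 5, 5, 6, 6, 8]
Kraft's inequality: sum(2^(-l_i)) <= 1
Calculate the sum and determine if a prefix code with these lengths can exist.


Sum = 2^(-1) + 2^(-1) + 2^(-4) + 2^(-5) + 2^(-5) + 2^(-6) + 2^(-6) + 2^(-8)
    = 0.5 + 0.5 + 0.0625 + 0.03125 + 0.03125 + 0.015625 + 0.015625 + 0.00390625
    = 297/256 = 1.16015625
Since 1.16015625 > 1, Kraft's inequality is NOT satisfied.
A prefix code with these lengths CANNOT exist.

Kraft sum = 1.16015625. Not satisfied.


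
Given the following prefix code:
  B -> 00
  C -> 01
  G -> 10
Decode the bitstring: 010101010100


Decoding step by step:
Bits 01 -> C
Bits 01 -> C
Bits 01 -> C
Bits 01 -> C
Bits 01 -> C
Bits 00 -> B


Decoded message: CCCCCB


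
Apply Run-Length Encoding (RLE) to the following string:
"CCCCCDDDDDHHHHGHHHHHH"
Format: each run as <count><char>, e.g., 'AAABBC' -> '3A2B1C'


Scanning runs left to right:
  i=0: run of 'C' x 5 -> '5C'
  i=5: run of 'D' x 5 -> '5D'
  i=10: run of 'H' x 4 -> '4H'
  i=14: run of 'G' x 1 -> '1G'
  i=15: run of 'H' x 6 -> '6H'

RLE = 5C5D4H1G6H


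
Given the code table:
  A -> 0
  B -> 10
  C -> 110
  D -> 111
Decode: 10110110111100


Decoding:
10 -> B
110 -> C
110 -> C
111 -> D
10 -> B
0 -> A


Result: BCCDBA


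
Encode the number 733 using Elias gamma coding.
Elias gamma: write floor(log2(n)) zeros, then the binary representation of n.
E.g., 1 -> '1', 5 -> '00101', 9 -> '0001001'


num_bits = floor(log2(733)) + 1 = 10
leading_zeros = num_bits - 1 = 9
binary(733) = 1011011101

Elias gamma(733) = '000000000' + '1011011101' = 0000000001011011101 (19 bits)


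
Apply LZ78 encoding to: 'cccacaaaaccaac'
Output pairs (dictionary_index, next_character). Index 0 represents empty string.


LZ78 encoding steps:
Dictionary: {0: ''}
Step 1: w='' (idx 0), next='c' -> output (0, 'c'), add 'c' as idx 1
Step 2: w='c' (idx 1), next='c' -> output (1, 'c'), add 'cc' as idx 2
Step 3: w='' (idx 0), next='a' -> output (0, 'a'), add 'a' as idx 3
Step 4: w='c' (idx 1), next='a' -> output (1, 'a'), add 'ca' as idx 4
Step 5: w='a' (idx 3), next='a' -> output (3, 'a'), add 'aa' as idx 5
Step 6: w='a' (idx 3), next='c' -> output (3, 'c'), add 'ac' as idx 6
Step 7: w='ca' (idx 4), next='a' -> output (4, 'a'), add 'caa' as idx 7
Step 8: w='c' (idx 1), end of input -> output (1, '')


Encoded: [(0, 'c'), (1, 'c'), (0, 'a'), (1, 'a'), (3, 'a'), (3, 'c'), (4, 'a'), (1, '')]


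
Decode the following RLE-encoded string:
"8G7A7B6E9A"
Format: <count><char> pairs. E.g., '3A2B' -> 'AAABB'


Expanding each <count><char> pair:
  8G -> 'GGGGGGGG'
  7A -> 'AAAAAAA'
  7B -> 'BBBBBBB'
  6E -> 'EEEEEE'
  9A -> 'AAAAAAAAA'

Decoded = GGGGGGGGAAAAAAABBBBBBBEEEEEEAAAAAAAAA


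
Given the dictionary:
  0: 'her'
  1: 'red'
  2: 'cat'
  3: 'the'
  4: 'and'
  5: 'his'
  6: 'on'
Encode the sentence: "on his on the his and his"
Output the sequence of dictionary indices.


Look up each word in the dictionary:
  'on' -> 6
  'his' -> 5
  'on' -> 6
  'the' -> 3
  'his' -> 5
  'and' -> 4
  'his' -> 5

Encoded: [6, 5, 6, 3, 5, 4, 5]


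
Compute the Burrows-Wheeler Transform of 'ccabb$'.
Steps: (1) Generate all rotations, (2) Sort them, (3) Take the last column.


Rotations (sorted):
  0: $ccabb -> last char: b
  1: abb$cc -> last char: c
  2: b$ccab -> last char: b
  3: bb$cca -> last char: a
  4: cabb$c -> last char: c
  5: ccabb$ -> last char: $


BWT = bcbac$


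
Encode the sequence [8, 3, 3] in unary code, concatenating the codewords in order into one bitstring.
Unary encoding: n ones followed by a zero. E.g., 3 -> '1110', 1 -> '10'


Encode each number as n ones followed by a terminating 0:
  8 -> 111111110 (9 bits)
  3 -> 1110 (4 bits)
  3 -> 1110 (4 bits)
Total length = 9 + 4 + 4 = 17 bits.

Unary([8, 3, 3]) = 11111111011101110 (17 bits)


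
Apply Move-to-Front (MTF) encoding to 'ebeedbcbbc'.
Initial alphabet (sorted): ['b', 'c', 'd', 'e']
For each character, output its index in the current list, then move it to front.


MTF encoding:
'e': index 3 in ['b', 'c', 'd', 'e'] -> ['e', 'b', 'c', 'd']
'b': index 1 in ['e', 'b', 'c', 'd'] -> ['b', 'e', 'c', 'd']
'e': index 1 in ['b', 'e', 'c', 'd'] -> ['e', 'b', 'c', 'd']
'e': index 0 in ['e', 'b', 'c', 'd'] -> ['e', 'b', 'c', 'd']
'd': index 3 in ['e', 'b', 'c', 'd'] -> ['d', 'e', 'b', 'c']
'b': index 2 in ['d', 'e', 'b', 'c'] -> ['b', 'd', 'e', 'c']
'c': index 3 in ['b', 'd', 'e', 'c'] -> ['c', 'b', 'd', 'e']
'b': index 1 in ['c', 'b', 'd', 'e'] -> ['b', 'c', 'd', 'e']
'b': index 0 in ['b', 'c', 'd', 'e'] -> ['b', 'c', 'd', 'e']
'c': index 1 in ['b', 'c', 'd', 'e'] -> ['c', 'b', 'd', 'e']


Output: [3, 1, 1, 0, 3, 2, 3, 1, 0, 1]


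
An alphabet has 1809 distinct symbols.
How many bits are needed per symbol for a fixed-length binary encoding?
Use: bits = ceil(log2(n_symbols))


log2(1809) = 10.821
Bracket: 2^10 = 1024 < 1809 <= 2^11 = 2048
So ceil(log2(1809)) = 11

bits = ceil(log2(1809)) = ceil(10.821) = 11 bits


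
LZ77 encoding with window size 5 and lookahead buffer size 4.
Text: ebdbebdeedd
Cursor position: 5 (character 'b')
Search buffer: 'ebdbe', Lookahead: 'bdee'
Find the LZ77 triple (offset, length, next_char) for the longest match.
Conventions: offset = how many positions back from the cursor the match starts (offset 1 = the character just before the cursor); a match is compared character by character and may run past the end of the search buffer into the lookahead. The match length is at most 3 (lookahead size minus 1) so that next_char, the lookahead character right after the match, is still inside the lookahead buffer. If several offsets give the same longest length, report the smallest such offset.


Try each offset into the search buffer:
  offset=1 (pos 4, char 'e'): match length 0
  offset=2 (pos 3, char 'b'): match length 1
  offset=3 (pos 2, char 'd'): match length 0
  offset=4 (pos 1, char 'b'): match length 2
  offset=5 (pos 0, char 'e'): match length 0
Longest match has length 2 at offset 4.
next_char = character at position 5 + 2 = 7 -> 'e'

Best match: offset=4, length=2 (matching 'bd' starting at position 1)
LZ77 triple: (4, 2, 'e')


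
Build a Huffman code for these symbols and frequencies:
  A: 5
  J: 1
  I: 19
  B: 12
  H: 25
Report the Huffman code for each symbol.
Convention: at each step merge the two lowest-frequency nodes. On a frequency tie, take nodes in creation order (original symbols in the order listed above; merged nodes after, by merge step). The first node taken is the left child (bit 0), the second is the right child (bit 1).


Huffman tree construction:
Step 1: Merge J(1) + A(5) = 6
Step 2: Merge (J+A)(6) + B(12) = 18
Step 3: Merge ((J+A)+B)(18) + I(19) = 37
Step 4: Merge H(25) + (((J+A)+B)+I)(37) = 62
Read each symbol's code off the tree from the root (left child = 0, right child = 1).

Codes:
  A: 1001 (length 4)
  J: 1000 (length 4)
  I: 11 (length 2)
  B: 101 (length 3)
  H: 0 (length 1)
Average code length: 123/62 = 1.9839 bits/symbol


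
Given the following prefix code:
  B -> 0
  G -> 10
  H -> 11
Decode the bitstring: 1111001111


Decoding step by step:
Bits 11 -> H
Bits 11 -> H
Bits 0 -> B
Bits 0 -> B
Bits 11 -> H
Bits 11 -> H


Decoded message: HHBBHH


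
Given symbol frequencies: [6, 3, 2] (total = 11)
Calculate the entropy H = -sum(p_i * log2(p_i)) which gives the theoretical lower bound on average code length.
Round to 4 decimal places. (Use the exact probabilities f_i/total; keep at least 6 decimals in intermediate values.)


Per-symbol terms -p_i * log2(p_i) with p_i = f_i/11:
  p = 6/11 = 0.545455: log2(p) = -0.874469, -p*log2(p) = 0.476983
  p = 3/11 = 0.272727: log2(p) = -1.874469, -p*log2(p) = 0.511219
  p = 2/11 = 0.181818: log2(p) = -2.459432, -p*log2(p) = 0.447169
H = 0.476983 + 0.511219 + 0.447169 = 1.435371

H = 1.4354 bits/symbol


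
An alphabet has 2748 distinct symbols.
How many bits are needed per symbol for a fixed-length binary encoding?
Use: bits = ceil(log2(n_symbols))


log2(2748) = 11.4242
Bracket: 2^11 = 2048 < 2748 <= 2^12 = 4096
So ceil(log2(2748)) = 12

bits = ceil(log2(2748)) = ceil(11.4242) = 12 bits


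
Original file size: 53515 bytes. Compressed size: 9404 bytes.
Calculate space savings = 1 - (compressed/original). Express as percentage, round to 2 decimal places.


ratio = compressed/original = 9404/53515 = 0.175726
savings = 1 - ratio = 1 - 0.175726 = 0.824274
as a percentage: 0.824274 * 100 = 82.43%

Space savings = 1 - 9404/53515 = 82.43%


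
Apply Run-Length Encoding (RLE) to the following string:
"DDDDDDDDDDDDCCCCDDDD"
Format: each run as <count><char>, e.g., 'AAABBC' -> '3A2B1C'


Scanning runs left to right:
  i=0: run of 'D' x 12 -> '12D'
  i=12: run of 'C' x 4 -> '4C'
  i=16: run of 'D' x 4 -> '4D'

RLE = 12D4C4D


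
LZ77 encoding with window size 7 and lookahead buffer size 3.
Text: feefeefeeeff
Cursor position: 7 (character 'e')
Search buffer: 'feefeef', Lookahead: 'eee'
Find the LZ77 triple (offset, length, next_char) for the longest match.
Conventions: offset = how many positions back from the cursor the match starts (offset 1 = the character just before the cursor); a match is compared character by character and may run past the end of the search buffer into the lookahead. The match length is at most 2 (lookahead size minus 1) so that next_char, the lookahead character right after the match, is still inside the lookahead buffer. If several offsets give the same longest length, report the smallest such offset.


Try each offset into the search buffer:
  offset=1 (pos 6, char 'f'): match length 0
  offset=2 (pos 5, char 'e'): match length 1
  offset=3 (pos 4, char 'e'): match length 2
  offset=4 (pos 3, char 'f'): match length 0
  offset=5 (pos 2, char 'e'): match length 1
  offset=6 (pos 1, char 'e'): match length 2
  offset=7 (pos 0, char 'f'): match length 0
Longest match has length 2, found at offsets 3, 6; take the smallest, offset 3.
next_char = character at position 7 + 2 = 9 -> 'e'

Best match: offset=3, length=2 (matching 'ee' starting at position 4)
LZ77 triple: (3, 2, 'e')


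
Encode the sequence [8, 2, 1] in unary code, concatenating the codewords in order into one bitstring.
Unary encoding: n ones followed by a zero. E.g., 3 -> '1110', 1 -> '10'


Encode each number as n ones followed by a terminating 0:
  8 -> 111111110 (9 bits)
  2 -> 110 (3 bits)
  1 -> 10 (2 bits)
Total length = 9 + 3 + 2 = 14 bits.

Unary([8, 2, 1]) = 11111111011010 (14 bits)


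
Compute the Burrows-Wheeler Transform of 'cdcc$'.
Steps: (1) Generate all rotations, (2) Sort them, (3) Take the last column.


Rotations (sorted):
  0: $cdcc -> last char: c
  1: c$cdc -> last char: c
  2: cc$cd -> last char: d
  3: cdcc$ -> last char: $
  4: dcc$c -> last char: c


BWT = ccd$c


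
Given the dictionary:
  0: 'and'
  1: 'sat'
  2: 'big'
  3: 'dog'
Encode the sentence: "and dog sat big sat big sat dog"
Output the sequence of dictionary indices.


Look up each word in the dictionary:
  'and' -> 0
  'dog' -> 3
  'sat' -> 1
  'big' -> 2
  'sat' -> 1
  'big' -> 2
  'sat' -> 1
  'dog' -> 3

Encoded: [0, 3, 1, 2, 1, 2, 1, 3]


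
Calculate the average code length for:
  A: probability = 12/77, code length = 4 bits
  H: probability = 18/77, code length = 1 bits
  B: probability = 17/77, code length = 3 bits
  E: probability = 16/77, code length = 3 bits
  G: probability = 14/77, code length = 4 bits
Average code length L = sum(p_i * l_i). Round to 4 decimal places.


Weighted contributions p_i * l_i:
  A: (12/77) * 4 = 48/77
  H: (18/77) * 1 = 18/77
  B: (17/77) * 3 = 51/77
  E: (16/77) * 3 = 48/77
  G: (14/77) * 4 = 56/77
Sum = (48 + 18 + 51 + 48 + 56)/77 = 221/77

L = 221/77 = 2.8701 bits/symbol


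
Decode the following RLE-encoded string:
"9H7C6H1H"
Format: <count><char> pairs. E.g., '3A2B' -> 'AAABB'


Expanding each <count><char> pair:
  9H -> 'HHHHHHHHH'
  7C -> 'CCCCCCC'
  6H -> 'HHHHHH'
  1H -> 'H'

Decoded = HHHHHHHHHCCCCCCCHHHHHHH


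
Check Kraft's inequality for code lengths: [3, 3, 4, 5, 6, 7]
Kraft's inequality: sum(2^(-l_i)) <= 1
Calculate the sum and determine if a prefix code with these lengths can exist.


Sum = 2^(-3) + 2^(-3) + 2^(-4) + 2^(-5) + 2^(-6) + 2^(-7)
    = 0.125 + 0.125 + 0.0625 + 0.03125 + 0.015625 + 0.0078125
    = 47/128 = 0.3671875
Since 0.3671875 <= 1, Kraft's inequality IS satisfied.
A prefix code with these lengths CAN exist.

Kraft sum = 0.3671875. Satisfied.


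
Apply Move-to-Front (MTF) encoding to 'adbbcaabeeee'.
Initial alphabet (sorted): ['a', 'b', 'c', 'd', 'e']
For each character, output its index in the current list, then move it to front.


MTF encoding:
'a': index 0 in ['a', 'b', 'c', 'd', 'e'] -> ['a', 'b', 'c', 'd', 'e']
'd': index 3 in ['a', 'b', 'c', 'd', 'e'] -> ['d', 'a', 'b', 'c', 'e']
'b': index 2 in ['d', 'a', 'b', 'c', 'e'] -> ['b', 'd', 'a', 'c', 'e']
'b': index 0 in ['b', 'd', 'a', 'c', 'e'] -> ['b', 'd', 'a', 'c', 'e']
'c': index 3 in ['b', 'd', 'a', 'c', 'e'] -> ['c', 'b', 'd', 'a', 'e']
'a': index 3 in ['c', 'b', 'd', 'a', 'e'] -> ['a', 'c', 'b', 'd', 'e']
'a': index 0 in ['a', 'c', 'b', 'd', 'e'] -> ['a', 'c', 'b', 'd', 'e']
'b': index 2 in ['a', 'c', 'b', 'd', 'e'] -> ['b', 'a', 'c', 'd', 'e']
'e': index 4 in ['b', 'a', 'c', 'd', 'e'] -> ['e', 'b', 'a', 'c', 'd']
'e': index 0 in ['e', 'b', 'a', 'c', 'd'] -> ['e', 'b', 'a', 'c', 'd']
'e': index 0 in ['e', 'b', 'a', 'c', 'd'] -> ['e', 'b', 'a', 'c', 'd']
'e': index 0 in ['e', 'b', 'a', 'c', 'd'] -> ['e', 'b', 'a', 'c', 'd']


Output: [0, 3, 2, 0, 3, 3, 0, 2, 4, 0, 0, 0]


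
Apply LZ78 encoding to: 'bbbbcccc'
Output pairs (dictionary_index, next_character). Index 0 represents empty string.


LZ78 encoding steps:
Dictionary: {0: ''}
Step 1: w='' (idx 0), next='b' -> output (0, 'b'), add 'b' as idx 1
Step 2: w='b' (idx 1), next='b' -> output (1, 'b'), add 'bb' as idx 2
Step 3: w='b' (idx 1), next='c' -> output (1, 'c'), add 'bc' as idx 3
Step 4: w='' (idx 0), next='c' -> output (0, 'c'), add 'c' as idx 4
Step 5: w='c' (idx 4), next='c' -> output (4, 'c'), add 'cc' as idx 5


Encoded: [(0, 'b'), (1, 'b'), (1, 'c'), (0, 'c'), (4, 'c')]


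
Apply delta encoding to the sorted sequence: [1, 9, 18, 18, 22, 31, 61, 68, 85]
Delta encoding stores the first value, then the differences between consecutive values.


First value: 1
Deltas:
  9 - 1 = 8
  18 - 9 = 9
  18 - 18 = 0
  22 - 18 = 4
  31 - 22 = 9
  61 - 31 = 30
  68 - 61 = 7
  85 - 68 = 17


Delta encoded: [1, 8, 9, 0, 4, 9, 30, 7, 17]


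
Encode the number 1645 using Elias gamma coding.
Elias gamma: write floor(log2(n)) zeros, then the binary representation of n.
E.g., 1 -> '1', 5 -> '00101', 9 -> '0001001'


num_bits = floor(log2(1645)) + 1 = 11
leading_zeros = num_bits - 1 = 10
binary(1645) = 11001101101

Elias gamma(1645) = '0000000000' + '11001101101' = 000000000011001101101 (21 bits)


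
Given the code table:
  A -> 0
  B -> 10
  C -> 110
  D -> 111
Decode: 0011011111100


Decoding:
0 -> A
0 -> A
110 -> C
111 -> D
111 -> D
0 -> A
0 -> A


Result: AACDDAA


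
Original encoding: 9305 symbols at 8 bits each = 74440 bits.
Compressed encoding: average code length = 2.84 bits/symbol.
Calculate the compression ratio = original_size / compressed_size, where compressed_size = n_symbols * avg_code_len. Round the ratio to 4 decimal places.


original_size = n_symbols * orig_bits = 9305 * 8 = 74440 bits
compressed_size = n_symbols * avg_code_len = 9305 * 2.84 = 26426.2 bits
ratio = original_size / compressed_size = 74440 / 26426.2 = 2.8169

Compression ratio = 2.8169


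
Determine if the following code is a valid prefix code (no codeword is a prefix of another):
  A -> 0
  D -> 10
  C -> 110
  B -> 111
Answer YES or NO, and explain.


Checking each pair (does one codeword prefix another?):
  A='0' vs D='10': no prefix
  A='0' vs C='110': no prefix
  A='0' vs B='111': no prefix
  D='10' vs A='0': no prefix
  D='10' vs C='110': no prefix
  D='10' vs B='111': no prefix
  C='110' vs A='0': no prefix
  C='110' vs D='10': no prefix
  C='110' vs B='111': no prefix
  B='111' vs A='0': no prefix
  B='111' vs D='10': no prefix
  B='111' vs C='110': no prefix
No violation found over all pairs.

YES -- this is a valid prefix code. No codeword is a prefix of any other codeword.


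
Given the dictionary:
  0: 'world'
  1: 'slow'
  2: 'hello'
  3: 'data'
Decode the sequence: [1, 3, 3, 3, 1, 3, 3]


Look up each index in the dictionary:
  1 -> 'slow'
  3 -> 'data'
  3 -> 'data'
  3 -> 'data'
  1 -> 'slow'
  3 -> 'data'
  3 -> 'data'

Decoded: "slow data data data slow data data"


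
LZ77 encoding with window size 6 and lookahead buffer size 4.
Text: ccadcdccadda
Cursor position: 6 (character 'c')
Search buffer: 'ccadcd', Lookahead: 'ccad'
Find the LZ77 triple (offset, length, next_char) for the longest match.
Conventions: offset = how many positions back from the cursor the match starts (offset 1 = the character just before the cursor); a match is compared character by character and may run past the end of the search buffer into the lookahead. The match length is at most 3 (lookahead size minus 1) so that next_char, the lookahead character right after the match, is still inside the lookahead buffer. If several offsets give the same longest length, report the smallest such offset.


Try each offset into the search buffer:
  offset=1 (pos 5, char 'd'): match length 0
  offset=2 (pos 4, char 'c'): match length 1
  offset=3 (pos 3, char 'd'): match length 0
  offset=4 (pos 2, char 'a'): match length 0
  offset=5 (pos 1, char 'c'): match length 1
  offset=6 (pos 0, char 'c'): match length 3
Longest match has length 3 at offset 6.
next_char = character at position 6 + 3 = 9 -> 'd'

Best match: offset=6, length=3 (matching 'cca' starting at position 0)
LZ77 triple: (6, 3, 'd')


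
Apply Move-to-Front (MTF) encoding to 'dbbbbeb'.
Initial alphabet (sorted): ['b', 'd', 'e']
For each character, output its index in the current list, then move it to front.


MTF encoding:
'd': index 1 in ['b', 'd', 'e'] -> ['d', 'b', 'e']
'b': index 1 in ['d', 'b', 'e'] -> ['b', 'd', 'e']
'b': index 0 in ['b', 'd', 'e'] -> ['b', 'd', 'e']
'b': index 0 in ['b', 'd', 'e'] -> ['b', 'd', 'e']
'b': index 0 in ['b', 'd', 'e'] -> ['b', 'd', 'e']
'e': index 2 in ['b', 'd', 'e'] -> ['e', 'b', 'd']
'b': index 1 in ['e', 'b', 'd'] -> ['b', 'e', 'd']


Output: [1, 1, 0, 0, 0, 2, 1]


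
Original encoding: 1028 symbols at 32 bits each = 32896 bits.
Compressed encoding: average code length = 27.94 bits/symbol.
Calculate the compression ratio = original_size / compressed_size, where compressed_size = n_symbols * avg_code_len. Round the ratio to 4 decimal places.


original_size = n_symbols * orig_bits = 1028 * 32 = 32896 bits
compressed_size = n_symbols * avg_code_len = 1028 * 27.94 = 28722.32 bits
ratio = original_size / compressed_size = 32896 / 28722.32 = 1.1453

Compression ratio = 1.1453


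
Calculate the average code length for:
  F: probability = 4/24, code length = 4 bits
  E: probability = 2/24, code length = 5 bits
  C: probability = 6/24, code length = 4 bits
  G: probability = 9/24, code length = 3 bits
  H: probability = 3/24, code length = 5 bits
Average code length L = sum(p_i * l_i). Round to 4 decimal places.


Weighted contributions p_i * l_i:
  F: (4/24) * 4 = 16/24
  E: (2/24) * 5 = 10/24
  C: (6/24) * 4 = 24/24
  G: (9/24) * 3 = 27/24
  H: (3/24) * 5 = 15/24
Sum = (16 + 10 + 24 + 27 + 15)/24 = 92/24

L = 92/24 = 3.8333 bits/symbol


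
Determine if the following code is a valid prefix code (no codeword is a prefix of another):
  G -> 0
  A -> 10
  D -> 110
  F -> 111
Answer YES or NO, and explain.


Checking each pair (does one codeword prefix another?):
  G='0' vs A='10': no prefix
  G='0' vs D='110': no prefix
  G='0' vs F='111': no prefix
  A='10' vs G='0': no prefix
  A='10' vs D='110': no prefix
  A='10' vs F='111': no prefix
  D='110' vs G='0': no prefix
  D='110' vs A='10': no prefix
  D='110' vs F='111': no prefix
  F='111' vs G='0': no prefix
  F='111' vs A='10': no prefix
  F='111' vs D='110': no prefix
No violation found over all pairs.

YES -- this is a valid prefix code. No codeword is a prefix of any other codeword.


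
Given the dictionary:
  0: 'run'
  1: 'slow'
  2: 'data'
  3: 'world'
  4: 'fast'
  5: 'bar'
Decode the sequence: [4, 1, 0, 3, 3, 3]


Look up each index in the dictionary:
  4 -> 'fast'
  1 -> 'slow'
  0 -> 'run'
  3 -> 'world'
  3 -> 'world'
  3 -> 'world'

Decoded: "fast slow run world world world"


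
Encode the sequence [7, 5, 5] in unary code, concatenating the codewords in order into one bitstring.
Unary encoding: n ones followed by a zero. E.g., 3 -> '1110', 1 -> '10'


Encode each number as n ones followed by a terminating 0:
  7 -> 11111110 (8 bits)
  5 -> 111110 (6 bits)
  5 -> 111110 (6 bits)
Total length = 8 + 6 + 6 = 20 bits.

Unary([7, 5, 5]) = 11111110111110111110 (20 bits)


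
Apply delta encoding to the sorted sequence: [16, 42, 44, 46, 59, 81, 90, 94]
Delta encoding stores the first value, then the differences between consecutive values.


First value: 16
Deltas:
  42 - 16 = 26
  44 - 42 = 2
  46 - 44 = 2
  59 - 46 = 13
  81 - 59 = 22
  90 - 81 = 9
  94 - 90 = 4


Delta encoded: [16, 26, 2, 2, 13, 22, 9, 4]


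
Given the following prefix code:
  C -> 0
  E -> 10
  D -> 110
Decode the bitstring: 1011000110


Decoding step by step:
Bits 10 -> E
Bits 110 -> D
Bits 0 -> C
Bits 0 -> C
Bits 110 -> D


Decoded message: EDCCD


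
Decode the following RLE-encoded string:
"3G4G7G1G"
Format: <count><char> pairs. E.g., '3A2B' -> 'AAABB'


Expanding each <count><char> pair:
  3G -> 'GGG'
  4G -> 'GGGG'
  7G -> 'GGGGGGG'
  1G -> 'G'

Decoded = GGGGGGGGGGGGGGG


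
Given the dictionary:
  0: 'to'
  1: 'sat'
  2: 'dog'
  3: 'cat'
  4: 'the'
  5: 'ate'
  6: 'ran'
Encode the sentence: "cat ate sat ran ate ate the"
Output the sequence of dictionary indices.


Look up each word in the dictionary:
  'cat' -> 3
  'ate' -> 5
  'sat' -> 1
  'ran' -> 6
  'ate' -> 5
  'ate' -> 5
  'the' -> 4

Encoded: [3, 5, 1, 6, 5, 5, 4]


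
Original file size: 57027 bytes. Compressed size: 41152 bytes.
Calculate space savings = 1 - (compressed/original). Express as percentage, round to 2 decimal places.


ratio = compressed/original = 41152/57027 = 0.721623
savings = 1 - ratio = 1 - 0.721623 = 0.278377
as a percentage: 0.278377 * 100 = 27.84%

Space savings = 1 - 41152/57027 = 27.84%


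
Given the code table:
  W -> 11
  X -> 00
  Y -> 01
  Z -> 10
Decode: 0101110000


Decoding:
01 -> Y
01 -> Y
11 -> W
00 -> X
00 -> X


Result: YYWXX


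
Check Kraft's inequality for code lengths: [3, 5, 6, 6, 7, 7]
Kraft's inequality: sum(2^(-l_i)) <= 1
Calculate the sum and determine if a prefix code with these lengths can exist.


Sum = 2^(-3) + 2^(-5) + 2^(-6) + 2^(-6) + 2^(-7) + 2^(-7)
    = 0.125 + 0.03125 + 0.015625 + 0.015625 + 0.0078125 + 0.0078125
    = 26/128 = 0.203125
Since 0.203125 <= 1, Kraft's inequality IS satisfied.
A prefix code with these lengths CAN exist.

Kraft sum = 0.203125. Satisfied.


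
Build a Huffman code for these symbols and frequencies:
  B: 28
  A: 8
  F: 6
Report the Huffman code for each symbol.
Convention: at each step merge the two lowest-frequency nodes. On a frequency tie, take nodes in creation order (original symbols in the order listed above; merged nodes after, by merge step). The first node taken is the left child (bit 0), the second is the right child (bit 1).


Huffman tree construction:
Step 1: Merge F(6) + A(8) = 14
Step 2: Merge (F+A)(14) + B(28) = 42
Read each symbol's code off the tree from the root (left child = 0, right child = 1).

Codes:
  B: 1 (length 1)
  A: 01 (length 2)
  F: 00 (length 2)
Average code length: 56/42 = 1.3333 bits/symbol


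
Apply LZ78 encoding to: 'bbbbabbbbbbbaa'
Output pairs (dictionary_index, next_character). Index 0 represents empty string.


LZ78 encoding steps:
Dictionary: {0: ''}
Step 1: w='' (idx 0), next='b' -> output (0, 'b'), add 'b' as idx 1
Step 2: w='b' (idx 1), next='b' -> output (1, 'b'), add 'bb' as idx 2
Step 3: w='b' (idx 1), next='a' -> output (1, 'a'), add 'ba' as idx 3
Step 4: w='bb' (idx 2), next='b' -> output (2, 'b'), add 'bbb' as idx 4
Step 5: w='bbb' (idx 4), next='b' -> output (4, 'b'), add 'bbbb' as idx 5
Step 6: w='' (idx 0), next='a' -> output (0, 'a'), add 'a' as idx 6
Step 7: w='a' (idx 6), end of input -> output (6, '')


Encoded: [(0, 'b'), (1, 'b'), (1, 'a'), (2, 'b'), (4, 'b'), (0, 'a'), (6, '')]


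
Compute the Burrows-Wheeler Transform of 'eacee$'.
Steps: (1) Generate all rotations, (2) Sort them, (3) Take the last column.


Rotations (sorted):
  0: $eacee -> last char: e
  1: acee$e -> last char: e
  2: cee$ea -> last char: a
  3: e$eace -> last char: e
  4: eacee$ -> last char: $
  5: ee$eac -> last char: c


BWT = eeae$c


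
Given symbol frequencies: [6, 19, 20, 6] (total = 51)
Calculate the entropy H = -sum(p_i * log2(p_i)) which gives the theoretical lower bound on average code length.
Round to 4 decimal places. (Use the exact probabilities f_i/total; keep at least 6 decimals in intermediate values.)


Per-symbol terms -p_i * log2(p_i) with p_i = f_i/51:
  p = 6/51 = 0.117647: log2(p) = -3.087463, -p*log2(p) = 0.363231
  p = 19/51 = 0.372549: log2(p) = -1.424498, -p*log2(p) = 0.530695
  p = 20/51 = 0.392157: log2(p) = -1.350497, -p*log2(p) = 0.529607
  p = 6/51 = 0.117647: log2(p) = -3.087463, -p*log2(p) = 0.363231
H = 0.363231 + 0.530695 + 0.529607 + 0.363231 = 1.786764

H = 1.7868 bits/symbol


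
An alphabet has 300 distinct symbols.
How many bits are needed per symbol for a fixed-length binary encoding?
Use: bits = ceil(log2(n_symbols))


log2(300) = 8.2288
Bracket: 2^8 = 256 < 300 <= 2^9 = 512
So ceil(log2(300)) = 9

bits = ceil(log2(300)) = ceil(8.2288) = 9 bits


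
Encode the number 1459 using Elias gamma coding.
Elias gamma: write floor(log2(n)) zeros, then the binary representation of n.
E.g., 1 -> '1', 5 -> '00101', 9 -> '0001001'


num_bits = floor(log2(1459)) + 1 = 11
leading_zeros = num_bits - 1 = 10
binary(1459) = 10110110011

Elias gamma(1459) = '0000000000' + '10110110011' = 000000000010110110011 (21 bits)


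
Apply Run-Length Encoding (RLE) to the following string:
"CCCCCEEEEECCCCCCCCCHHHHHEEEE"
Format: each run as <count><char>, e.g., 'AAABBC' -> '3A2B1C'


Scanning runs left to right:
  i=0: run of 'C' x 5 -> '5C'
  i=5: run of 'E' x 5 -> '5E'
  i=10: run of 'C' x 9 -> '9C'
  i=19: run of 'H' x 5 -> '5H'
  i=24: run of 'E' x 4 -> '4E'

RLE = 5C5E9C5H4E


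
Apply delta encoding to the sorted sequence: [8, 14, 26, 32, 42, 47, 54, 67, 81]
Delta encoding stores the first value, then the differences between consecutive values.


First value: 8
Deltas:
  14 - 8 = 6
  26 - 14 = 12
  32 - 26 = 6
  42 - 32 = 10
  47 - 42 = 5
  54 - 47 = 7
  67 - 54 = 13
  81 - 67 = 14


Delta encoded: [8, 6, 12, 6, 10, 5, 7, 13, 14]


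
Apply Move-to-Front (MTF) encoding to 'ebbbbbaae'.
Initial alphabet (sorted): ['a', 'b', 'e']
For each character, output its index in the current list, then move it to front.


MTF encoding:
'e': index 2 in ['a', 'b', 'e'] -> ['e', 'a', 'b']
'b': index 2 in ['e', 'a', 'b'] -> ['b', 'e', 'a']
'b': index 0 in ['b', 'e', 'a'] -> ['b', 'e', 'a']
'b': index 0 in ['b', 'e', 'a'] -> ['b', 'e', 'a']
'b': index 0 in ['b', 'e', 'a'] -> ['b', 'e', 'a']
'b': index 0 in ['b', 'e', 'a'] -> ['b', 'e', 'a']
'a': index 2 in ['b', 'e', 'a'] -> ['a', 'b', 'e']
'a': index 0 in ['a', 'b', 'e'] -> ['a', 'b', 'e']
'e': index 2 in ['a', 'b', 'e'] -> ['e', 'a', 'b']


Output: [2, 2, 0, 0, 0, 0, 2, 0, 2]


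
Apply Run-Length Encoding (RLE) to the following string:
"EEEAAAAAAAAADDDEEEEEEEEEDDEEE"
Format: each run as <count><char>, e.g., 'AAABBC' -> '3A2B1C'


Scanning runs left to right:
  i=0: run of 'E' x 3 -> '3E'
  i=3: run of 'A' x 9 -> '9A'
  i=12: run of 'D' x 3 -> '3D'
  i=15: run of 'E' x 9 -> '9E'
  i=24: run of 'D' x 2 -> '2D'
  i=26: run of 'E' x 3 -> '3E'

RLE = 3E9A3D9E2D3E


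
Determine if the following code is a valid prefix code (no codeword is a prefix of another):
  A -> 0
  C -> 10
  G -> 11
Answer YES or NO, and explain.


Checking each pair (does one codeword prefix another?):
  A='0' vs C='10': no prefix
  A='0' vs G='11': no prefix
  C='10' vs A='0': no prefix
  C='10' vs G='11': no prefix
  G='11' vs A='0': no prefix
  G='11' vs C='10': no prefix
No violation found over all pairs.

YES -- this is a valid prefix code. No codeword is a prefix of any other codeword.


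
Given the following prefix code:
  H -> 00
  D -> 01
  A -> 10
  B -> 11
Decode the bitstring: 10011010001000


Decoding step by step:
Bits 10 -> A
Bits 01 -> D
Bits 10 -> A
Bits 10 -> A
Bits 00 -> H
Bits 10 -> A
Bits 00 -> H


Decoded message: ADAAHAH


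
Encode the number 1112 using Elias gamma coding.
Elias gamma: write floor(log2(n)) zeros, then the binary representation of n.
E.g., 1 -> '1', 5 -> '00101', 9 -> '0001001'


num_bits = floor(log2(1112)) + 1 = 11
leading_zeros = num_bits - 1 = 10
binary(1112) = 10001011000

Elias gamma(1112) = '0000000000' + '10001011000' = 000000000010001011000 (21 bits)


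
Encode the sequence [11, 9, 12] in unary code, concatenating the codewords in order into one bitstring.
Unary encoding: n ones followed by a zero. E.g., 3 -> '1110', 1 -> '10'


Encode each number as n ones followed by a terminating 0:
  11 -> 111111111110 (12 bits)
  9 -> 1111111110 (10 bits)
  12 -> 1111111111110 (13 bits)
Total length = 12 + 10 + 13 = 35 bits.

Unary([11, 9, 12]) = 11111111111011111111101111111111110 (35 bits)


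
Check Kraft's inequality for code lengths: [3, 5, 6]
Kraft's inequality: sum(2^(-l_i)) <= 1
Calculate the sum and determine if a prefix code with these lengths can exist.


Sum = 2^(-3) + 2^(-5) + 2^(-6)
    = 0.125 + 0.03125 + 0.015625
    = 11/64 = 0.171875
Since 0.171875 <= 1, Kraft's inequality IS satisfied.
A prefix code with these lengths CAN exist.

Kraft sum = 0.171875. Satisfied.


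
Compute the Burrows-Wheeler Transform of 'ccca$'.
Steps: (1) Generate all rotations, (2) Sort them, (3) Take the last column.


Rotations (sorted):
  0: $ccca -> last char: a
  1: a$ccc -> last char: c
  2: ca$cc -> last char: c
  3: cca$c -> last char: c
  4: ccca$ -> last char: $


BWT = accc$


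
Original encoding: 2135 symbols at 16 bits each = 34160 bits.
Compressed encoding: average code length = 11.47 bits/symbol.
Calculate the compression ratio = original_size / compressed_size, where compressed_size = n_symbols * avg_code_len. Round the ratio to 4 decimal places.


original_size = n_symbols * orig_bits = 2135 * 16 = 34160 bits
compressed_size = n_symbols * avg_code_len = 2135 * 11.47 = 24488.45 bits
ratio = original_size / compressed_size = 34160 / 24488.45 = 1.3949

Compression ratio = 1.3949


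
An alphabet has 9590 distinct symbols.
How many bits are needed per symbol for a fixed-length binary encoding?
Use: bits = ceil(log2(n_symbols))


log2(9590) = 13.2273
Bracket: 2^13 = 8192 < 9590 <= 2^14 = 16384
So ceil(log2(9590)) = 14

bits = ceil(log2(9590)) = ceil(13.2273) = 14 bits


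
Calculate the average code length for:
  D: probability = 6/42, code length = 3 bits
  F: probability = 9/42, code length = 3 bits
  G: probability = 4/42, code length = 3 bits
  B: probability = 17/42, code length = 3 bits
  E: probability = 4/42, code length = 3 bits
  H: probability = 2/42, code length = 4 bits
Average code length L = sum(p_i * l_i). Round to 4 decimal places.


Weighted contributions p_i * l_i:
  D: (6/42) * 3 = 18/42
  F: (9/42) * 3 = 27/42
  G: (4/42) * 3 = 12/42
  B: (17/42) * 3 = 51/42
  E: (4/42) * 3 = 12/42
  H: (2/42) * 4 = 8/42
Sum = (18 + 27 + 12 + 51 + 12 + 8)/42 = 128/42

L = 128/42 = 3.0476 bits/symbol


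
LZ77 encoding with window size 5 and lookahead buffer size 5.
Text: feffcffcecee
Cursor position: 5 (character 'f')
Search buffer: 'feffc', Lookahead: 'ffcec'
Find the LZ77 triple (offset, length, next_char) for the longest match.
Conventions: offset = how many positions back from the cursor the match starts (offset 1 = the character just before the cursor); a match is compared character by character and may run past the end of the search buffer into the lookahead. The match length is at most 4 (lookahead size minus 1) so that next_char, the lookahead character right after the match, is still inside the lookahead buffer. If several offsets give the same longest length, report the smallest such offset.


Try each offset into the search buffer:
  offset=1 (pos 4, char 'c'): match length 0
  offset=2 (pos 3, char 'f'): match length 1
  offset=3 (pos 2, char 'f'): match length 3
  offset=4 (pos 1, char 'e'): match length 0
  offset=5 (pos 0, char 'f'): match length 1
Longest match has length 3 at offset 3.
next_char = character at position 5 + 3 = 8 -> 'e'

Best match: offset=3, length=3 (matching 'ffc' starting at position 2)
LZ77 triple: (3, 3, 'e')


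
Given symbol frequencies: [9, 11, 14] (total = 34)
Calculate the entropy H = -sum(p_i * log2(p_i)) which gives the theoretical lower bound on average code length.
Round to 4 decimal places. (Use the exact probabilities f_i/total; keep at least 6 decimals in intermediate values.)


Per-symbol terms -p_i * log2(p_i) with p_i = f_i/34:
  p = 9/34 = 0.264706: log2(p) = -1.917538, -p*log2(p) = 0.507584
  p = 11/34 = 0.323529: log2(p) = -1.628031, -p*log2(p) = 0.526716
  p = 14/34 = 0.411765: log2(p) = -1.280108, -p*log2(p) = 0.527103
H = 0.507584 + 0.526716 + 0.527103 = 1.561403

H = 1.5614 bits/symbol


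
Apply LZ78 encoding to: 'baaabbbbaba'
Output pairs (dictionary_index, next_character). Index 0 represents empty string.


LZ78 encoding steps:
Dictionary: {0: ''}
Step 1: w='' (idx 0), next='b' -> output (0, 'b'), add 'b' as idx 1
Step 2: w='' (idx 0), next='a' -> output (0, 'a'), add 'a' as idx 2
Step 3: w='a' (idx 2), next='a' -> output (2, 'a'), add 'aa' as idx 3
Step 4: w='b' (idx 1), next='b' -> output (1, 'b'), add 'bb' as idx 4
Step 5: w='bb' (idx 4), next='a' -> output (4, 'a'), add 'bba' as idx 5
Step 6: w='b' (idx 1), next='a' -> output (1, 'a'), add 'ba' as idx 6


Encoded: [(0, 'b'), (0, 'a'), (2, 'a'), (1, 'b'), (4, 'a'), (1, 'a')]


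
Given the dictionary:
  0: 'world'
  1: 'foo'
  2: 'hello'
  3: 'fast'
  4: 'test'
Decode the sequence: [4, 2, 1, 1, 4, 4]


Look up each index in the dictionary:
  4 -> 'test'
  2 -> 'hello'
  1 -> 'foo'
  1 -> 'foo'
  4 -> 'test'
  4 -> 'test'

Decoded: "test hello foo foo test test"


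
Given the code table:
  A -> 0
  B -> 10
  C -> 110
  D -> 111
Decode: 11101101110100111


Decoding:
111 -> D
0 -> A
110 -> C
111 -> D
0 -> A
10 -> B
0 -> A
111 -> D


Result: DACDABAD


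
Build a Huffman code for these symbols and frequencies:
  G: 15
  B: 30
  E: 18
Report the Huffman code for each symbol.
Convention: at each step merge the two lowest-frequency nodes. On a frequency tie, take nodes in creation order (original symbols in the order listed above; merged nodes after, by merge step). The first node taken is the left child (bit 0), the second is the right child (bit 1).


Huffman tree construction:
Step 1: Merge G(15) + E(18) = 33
Step 2: Merge B(30) + (G+E)(33) = 63
Read each symbol's code off the tree from the root (left child = 0, right child = 1).

Codes:
  G: 10 (length 2)
  B: 0 (length 1)
  E: 11 (length 2)
Average code length: 96/63 = 1.5238 bits/symbol
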